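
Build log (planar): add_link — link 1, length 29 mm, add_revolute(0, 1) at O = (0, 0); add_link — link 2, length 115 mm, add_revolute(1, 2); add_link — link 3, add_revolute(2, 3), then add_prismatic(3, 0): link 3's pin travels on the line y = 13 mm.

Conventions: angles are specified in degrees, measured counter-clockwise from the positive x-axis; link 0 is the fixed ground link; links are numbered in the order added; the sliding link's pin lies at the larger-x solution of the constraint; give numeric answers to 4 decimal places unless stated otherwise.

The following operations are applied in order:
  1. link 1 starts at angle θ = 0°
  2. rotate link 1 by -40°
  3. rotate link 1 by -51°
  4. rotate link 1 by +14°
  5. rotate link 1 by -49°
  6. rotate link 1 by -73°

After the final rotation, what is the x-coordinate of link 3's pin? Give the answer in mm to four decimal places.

geometry: r = 29 mm, L = 115 mm, e = 13 mm; θ starts at 0°
rotate link 1 by -40°: θ ← 0° -40° = -40°
rotate link 1 by -51°: θ ← -40° -51° = -91°
rotate link 1 by +14°: θ ← -91° +14° = -77°
rotate link 1 by -49°: θ ← -77° -49° = -126°
rotate link 1 by -73°: θ ← -126° -73° = -199°
crank pin P = (r cos θ, r sin θ) = (-27.420039, 9.441476)
h = r sin θ − e = 9.441476 − 13 = -3.558524
x = r cos θ + √(L² − h²) = -27.420039 + 114.944930 = 87.524891

87.5249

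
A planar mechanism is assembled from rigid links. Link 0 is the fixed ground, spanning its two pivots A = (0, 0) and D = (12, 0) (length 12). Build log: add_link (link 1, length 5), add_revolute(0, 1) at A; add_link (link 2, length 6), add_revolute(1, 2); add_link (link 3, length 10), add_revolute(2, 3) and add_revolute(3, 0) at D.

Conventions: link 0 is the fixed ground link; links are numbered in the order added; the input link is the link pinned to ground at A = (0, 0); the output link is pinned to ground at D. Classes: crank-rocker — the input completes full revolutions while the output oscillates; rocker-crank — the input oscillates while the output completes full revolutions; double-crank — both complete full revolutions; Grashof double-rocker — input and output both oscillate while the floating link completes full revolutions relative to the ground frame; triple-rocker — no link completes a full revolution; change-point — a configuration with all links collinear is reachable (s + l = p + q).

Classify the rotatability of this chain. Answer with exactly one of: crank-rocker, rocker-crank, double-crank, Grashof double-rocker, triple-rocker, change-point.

lengths: ground=12, input=5, coupler=6, output=10
sorted: s=5 (shortest), l=12 (longest), p+q=16
s + l = 17 vs p + q = 16
s + l > p + q → non-Grashof → no link fully rotates → triple-rocker

triple-rocker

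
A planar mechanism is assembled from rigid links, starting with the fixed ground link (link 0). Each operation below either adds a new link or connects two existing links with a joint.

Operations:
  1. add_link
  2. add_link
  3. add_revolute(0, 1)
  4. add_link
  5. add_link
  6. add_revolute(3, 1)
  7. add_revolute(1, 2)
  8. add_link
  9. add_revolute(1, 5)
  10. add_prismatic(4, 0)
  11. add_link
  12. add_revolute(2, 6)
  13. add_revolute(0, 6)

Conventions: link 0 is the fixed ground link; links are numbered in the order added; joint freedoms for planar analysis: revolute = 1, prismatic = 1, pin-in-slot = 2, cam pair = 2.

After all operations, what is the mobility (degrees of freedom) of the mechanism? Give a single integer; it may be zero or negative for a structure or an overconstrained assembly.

link 0 = ground. State L|J1|J2 = 1|0|0
+link1  2|0|0
+link2  3|0|0
R(0,1) f=1→J1  3|1|0
+link3  4|1|0
+link4  5|1|0
R(3,1) f=1→J1  5|2|0
R(1,2) f=1→J1  5|3|0
+link5  6|3|0
R(1,5) f=1→J1  6|4|0
P(4,0) f=1→J1  6|5|0
+link6  7|5|0
R(2,6) f=1→J1  7|6|0
R(0,6) f=1→J1  7|7|0
M = 3(7−1)−2·7−0 = 18−14−0 = 4

M = 4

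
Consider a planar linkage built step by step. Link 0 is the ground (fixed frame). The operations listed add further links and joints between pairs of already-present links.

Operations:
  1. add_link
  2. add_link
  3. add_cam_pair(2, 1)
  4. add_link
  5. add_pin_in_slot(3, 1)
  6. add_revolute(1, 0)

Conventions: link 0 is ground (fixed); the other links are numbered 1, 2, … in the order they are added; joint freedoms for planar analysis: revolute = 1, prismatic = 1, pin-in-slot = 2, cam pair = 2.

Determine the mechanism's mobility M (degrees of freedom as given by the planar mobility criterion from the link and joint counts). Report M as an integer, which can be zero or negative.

ground; <1,0,0>
#1 <2,0,0>
#2 <3,0,0>
C:2↔1 J2 <3,0,1>
#3 <4,0,1>
PS:3↔1 J2 <4,0,2>
R:1↔0 J1 <4,1,2>
3×3 − 2×1 − 1×2 = 5

M = 5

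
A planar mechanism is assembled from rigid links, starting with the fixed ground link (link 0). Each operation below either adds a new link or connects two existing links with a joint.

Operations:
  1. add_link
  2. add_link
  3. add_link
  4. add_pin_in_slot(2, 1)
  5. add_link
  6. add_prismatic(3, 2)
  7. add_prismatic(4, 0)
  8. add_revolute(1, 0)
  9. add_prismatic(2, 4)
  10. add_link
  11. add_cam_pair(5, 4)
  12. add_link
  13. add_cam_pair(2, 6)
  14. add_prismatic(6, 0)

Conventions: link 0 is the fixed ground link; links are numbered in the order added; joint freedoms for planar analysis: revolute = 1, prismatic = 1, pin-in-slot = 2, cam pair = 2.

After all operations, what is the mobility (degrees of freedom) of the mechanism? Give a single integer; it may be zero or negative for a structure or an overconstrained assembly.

(L,J1,J2)=(1,0,0); link0 fixed
link1: (2,0,0)
link2: (3,0,0)
link3: (4,0,0)
PS 2-1 [J2]: (4,0,1)
link4: (5,0,1)
P 3-2 [J1]: (5,1,1)
P 4-0 [J1]: (5,2,1)
R 1-0 [J1]: (5,3,1)
P 2-4 [J1]: (5,4,1)
link5: (6,4,1)
C 5-4 [J2]: (6,4,2)
link6: (7,4,2)
C 2-6 [J2]: (7,4,3)
P 6-0 [J1]: (7,5,3)
Grübler: 3·6 − 2·5 − 3 = 5

M = 5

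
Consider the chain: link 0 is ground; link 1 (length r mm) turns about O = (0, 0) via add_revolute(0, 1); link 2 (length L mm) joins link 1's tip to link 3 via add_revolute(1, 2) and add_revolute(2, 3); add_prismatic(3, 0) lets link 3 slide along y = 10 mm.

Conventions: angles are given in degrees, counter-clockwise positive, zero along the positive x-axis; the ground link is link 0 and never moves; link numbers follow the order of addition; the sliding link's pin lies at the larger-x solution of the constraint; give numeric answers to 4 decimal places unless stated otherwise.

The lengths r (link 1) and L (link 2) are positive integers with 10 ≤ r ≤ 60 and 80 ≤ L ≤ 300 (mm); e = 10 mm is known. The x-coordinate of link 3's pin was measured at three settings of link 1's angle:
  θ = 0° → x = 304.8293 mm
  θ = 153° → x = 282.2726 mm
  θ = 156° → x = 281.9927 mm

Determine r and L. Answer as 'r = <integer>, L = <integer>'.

constraint per measurement: (x − r cos θ)² + (r sin θ − e)² = L²
subtracting the θ₁ and θ₂ equations cancels the r² and L² terms:
r = (x₁² − x₂²) / (2[(x₁cos θ₁ + e sin θ₁) − (x₂cos θ₂ + e sin θ₂)]) = 12.0000 → r = 12
L² = (x₁ − r cos θ₁)² + (r sin θ₁ − e)² = 85848.9989 → L = 293.0000 → L = 293
check at θ₃=156°: x = 281.9927 (printed 281.9927) ✓

r = 12, L = 293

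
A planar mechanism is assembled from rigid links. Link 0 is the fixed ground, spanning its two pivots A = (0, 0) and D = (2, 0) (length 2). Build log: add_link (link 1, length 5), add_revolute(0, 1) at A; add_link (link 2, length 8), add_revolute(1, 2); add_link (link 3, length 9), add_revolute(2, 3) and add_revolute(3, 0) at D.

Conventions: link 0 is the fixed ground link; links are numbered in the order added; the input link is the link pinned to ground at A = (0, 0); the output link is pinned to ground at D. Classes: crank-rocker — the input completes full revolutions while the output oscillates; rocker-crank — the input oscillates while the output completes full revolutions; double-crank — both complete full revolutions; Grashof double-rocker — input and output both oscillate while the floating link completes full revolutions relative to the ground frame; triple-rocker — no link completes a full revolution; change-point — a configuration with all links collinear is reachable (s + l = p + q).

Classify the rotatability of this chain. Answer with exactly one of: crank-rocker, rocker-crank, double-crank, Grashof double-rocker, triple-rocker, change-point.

lengths: ground=2, input=5, coupler=8, output=9
sorted: s=2 (shortest), l=9 (longest), p+q=13
s + l = 11 vs p + q = 13
s + l < p + q (Grashof) with shortest = ground link → double-crank

double-crank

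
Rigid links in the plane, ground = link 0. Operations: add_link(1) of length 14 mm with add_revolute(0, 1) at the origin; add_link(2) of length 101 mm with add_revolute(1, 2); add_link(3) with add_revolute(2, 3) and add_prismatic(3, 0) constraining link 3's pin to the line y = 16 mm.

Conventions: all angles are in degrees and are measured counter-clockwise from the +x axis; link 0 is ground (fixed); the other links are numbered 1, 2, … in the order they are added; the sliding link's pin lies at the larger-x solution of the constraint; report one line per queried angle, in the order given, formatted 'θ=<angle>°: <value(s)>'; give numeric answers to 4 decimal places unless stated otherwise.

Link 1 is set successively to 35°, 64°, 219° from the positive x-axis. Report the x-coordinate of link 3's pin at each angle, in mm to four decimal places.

geometry: r = 14 mm, L = 101 mm, e = 16 mm
θ=35°: crank pin P = (r cos θ, r sin θ) = (11.468129, 8.030070)
θ=35°: h = r sin θ − e = 8.030070 − 16 = -7.969930
θ=35°: x = r cos θ + √(L² − h²) = 11.468129 + 100.685055 = 112.153183
θ=64°: crank pin P = (r cos θ, r sin θ) = (6.137196, 12.583117)
θ=64°: h = r sin θ − e = 12.583117 − 16 = -3.416883
θ=64°: x = r cos θ + √(L² − h²) = 6.137196 + 100.942186 = 107.079382
θ=219°: crank pin P = (r cos θ, r sin θ) = (-10.880043, -8.810485)
θ=219°: h = r sin θ − e = -8.810485 − 16 = -24.810485
θ=219°: x = r cos θ + √(L² − h²) = -10.880043 + 97.905259 = 87.025216

θ=35°: 112.1532
θ=64°: 107.0794
θ=219°: 87.0252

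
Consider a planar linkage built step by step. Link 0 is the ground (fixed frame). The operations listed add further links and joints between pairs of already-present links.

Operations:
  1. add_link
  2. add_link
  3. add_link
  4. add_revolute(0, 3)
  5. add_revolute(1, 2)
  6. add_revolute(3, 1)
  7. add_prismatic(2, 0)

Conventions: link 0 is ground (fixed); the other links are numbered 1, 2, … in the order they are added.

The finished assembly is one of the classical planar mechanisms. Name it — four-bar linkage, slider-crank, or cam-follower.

links: 4 (incl. ground); joints: 3 revolute, 1 prismatic, 0 higher (cam) pair, forming one closed loop
4 links, 3 revolutes + 1 prismatic in one loop → slider-crank

slider-crank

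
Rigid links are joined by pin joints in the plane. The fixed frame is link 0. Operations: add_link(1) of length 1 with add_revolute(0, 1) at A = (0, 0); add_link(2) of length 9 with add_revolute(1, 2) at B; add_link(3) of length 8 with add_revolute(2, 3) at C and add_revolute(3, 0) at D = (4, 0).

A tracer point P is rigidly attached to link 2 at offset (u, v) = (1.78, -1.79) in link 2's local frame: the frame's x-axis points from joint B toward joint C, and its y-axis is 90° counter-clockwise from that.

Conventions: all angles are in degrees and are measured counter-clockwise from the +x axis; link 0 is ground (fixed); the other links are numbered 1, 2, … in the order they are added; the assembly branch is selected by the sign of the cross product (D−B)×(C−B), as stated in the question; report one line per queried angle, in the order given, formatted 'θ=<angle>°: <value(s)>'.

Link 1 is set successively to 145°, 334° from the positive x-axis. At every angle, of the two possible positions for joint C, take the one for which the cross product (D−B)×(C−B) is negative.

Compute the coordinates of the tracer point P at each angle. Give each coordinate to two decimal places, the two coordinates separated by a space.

A=(0,0), D=(4.00,0)
θ=145°: B = A + 1.00·(cos145°, sin145°) = (-0.8192, 0.5736)
θ=145°: |BD| = 4.8532
θ=145°: circle(B,9.00) ∩ circle(D,8.00): a=4.1780, h=7.9715
θ=145°:   candidates: C₊=(4.2717,7.9954) cross=38.687; C₋=(2.3875,-7.8358) cross=-38.687
θ=145°:   branch - wants cross < 0 → take C=(2.3875,-7.8358) (cross=-38.687)
θ=145°: ex = (C−B)/|BC| = (0.3563,-0.9344); ey = (0.9344,0.3563)
θ=145°: P = B + 1.78·ex + -1.79·ey = (-1.8575,-1.7274)
θ=334°: B = A + 1.00·(cos334°, sin334°) = (0.8988, -0.4384)
θ=334°: |BD| = 3.1320
θ=334°: circle(B,9.00) ∩ circle(D,8.00): a=4.2799, h=7.9172
θ=334°:   candidates: C₊=(4.0284,7.9999) cross=24.797; C₋=(6.2447,-7.6786) cross=-24.797
θ=334°:   branch - wants cross < 0 → take C=(6.2447,-7.6786) (cross=-24.797)
θ=334°: ex = (C−B)/|BC| = (0.5940,-0.8045); ey = (0.8045,0.5940)
θ=334°: P = B + 1.78·ex + -1.79·ey = (0.5161,-2.9336)

θ=145°: -1.86 -1.73
θ=334°: 0.52 -2.93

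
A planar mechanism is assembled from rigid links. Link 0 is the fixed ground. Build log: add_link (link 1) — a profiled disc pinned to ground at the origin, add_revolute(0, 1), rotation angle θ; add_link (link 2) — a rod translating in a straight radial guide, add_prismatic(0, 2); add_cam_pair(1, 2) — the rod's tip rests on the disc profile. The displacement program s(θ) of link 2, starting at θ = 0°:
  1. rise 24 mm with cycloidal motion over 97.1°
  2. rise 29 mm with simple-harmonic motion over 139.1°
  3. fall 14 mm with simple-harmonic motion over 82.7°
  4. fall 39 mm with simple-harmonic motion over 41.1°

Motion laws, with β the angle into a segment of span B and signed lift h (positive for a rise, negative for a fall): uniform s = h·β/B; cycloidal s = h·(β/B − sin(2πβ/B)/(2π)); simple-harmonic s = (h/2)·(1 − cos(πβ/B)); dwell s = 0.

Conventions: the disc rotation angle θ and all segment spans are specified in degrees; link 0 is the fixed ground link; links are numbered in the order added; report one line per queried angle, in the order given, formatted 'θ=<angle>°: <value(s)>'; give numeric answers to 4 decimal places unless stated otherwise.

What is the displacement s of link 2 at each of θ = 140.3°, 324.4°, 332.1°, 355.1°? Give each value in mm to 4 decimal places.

seg 1 [0°–97.1°] cycloidal, h=24: full span → s += 24 → s = 24.0000
seg 2 [97.1°–236.2°] simple-harmonic, h=29: θ=140.3° here. β=43.2, B=139.1. 29/2·(1 − cos(π·0.3106)) = 6.3712 → s = 30.3712
seg 2 [97.1°–236.2°] simple-harmonic, h=29: full span → s += 29 → s = 53.0000
seg 3 [236.2°–318.9°] simple-harmonic, h=-14: full span → s += -14 → s = 39.0000
seg 4 [318.9°–360°] simple-harmonic, h=-39: θ=324.4° here. β=5.5, B=41.1. -39/2·(1 − cos(π·0.1338)) = -1.6980 → s = 37.3020
seg 4 [318.9°–360°] simple-harmonic, h=-39: θ=332.1° here. β=13.2, B=41.1. -39/2·(1 − cos(π·0.3212)) = -9.1119 → s = 29.8881
seg 4 [318.9°–360°] simple-harmonic, h=-39: θ=355.1° here. β=36.2, B=41.1. -39/2·(1 − cos(π·0.8808)) = -37.6481 → s = 1.3519

θ=140.3°: 30.3712
θ=324.4°: 37.3020
θ=332.1°: 29.8881
θ=355.1°: 1.3519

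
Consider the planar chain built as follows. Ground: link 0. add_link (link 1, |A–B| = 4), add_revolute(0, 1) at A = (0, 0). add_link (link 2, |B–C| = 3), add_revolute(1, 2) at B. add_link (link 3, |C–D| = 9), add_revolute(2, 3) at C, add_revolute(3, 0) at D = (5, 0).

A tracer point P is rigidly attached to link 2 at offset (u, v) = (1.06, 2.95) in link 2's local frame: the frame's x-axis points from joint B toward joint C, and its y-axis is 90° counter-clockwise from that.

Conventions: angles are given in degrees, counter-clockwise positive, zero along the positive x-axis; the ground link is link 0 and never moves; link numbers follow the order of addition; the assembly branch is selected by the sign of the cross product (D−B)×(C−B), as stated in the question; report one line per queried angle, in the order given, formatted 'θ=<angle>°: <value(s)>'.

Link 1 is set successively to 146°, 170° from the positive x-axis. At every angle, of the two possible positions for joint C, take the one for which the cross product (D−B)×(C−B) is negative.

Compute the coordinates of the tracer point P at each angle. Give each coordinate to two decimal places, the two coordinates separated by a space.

A=(0,0), D=(5.00,0)
θ=146°: B = A + 4.00·(cos146°, sin146°) = (-3.3162, 2.2368)
θ=146°: |BD| = 8.6117
θ=146°: circle(B,3.00) ∩ circle(D,9.00): a=0.1255, h=2.9974
θ=146°:   candidates: C₊=(-2.4164,5.0987) cross=25.813; C₋=(-3.9735,-0.6903) cross=-25.813
θ=146°:   branch - wants cross < 0 → take C=(-3.9735,-0.6903) (cross=-25.813)
θ=146°: ex = (C−B)/|BC| = (-0.2191,-0.9757); ey = (0.9757,-0.2191)
θ=146°: P = B + 1.06·ex + 2.95·ey = (-0.6701,0.5561)
θ=170°: B = A + 4.00·(cos170°, sin170°) = (-3.9392, 0.6946)
θ=170°: |BD| = 8.9662
θ=170°: circle(B,3.00) ∩ circle(D,9.00): a=0.4680, h=2.9633
θ=170°:   candidates: C₊=(-3.2431,3.6127) cross=26.569; C₋=(-3.7022,-2.2960) cross=-26.569
θ=170°:   branch - wants cross < 0 → take C=(-3.7022,-2.2960) (cross=-26.569)
θ=170°: ex = (C−B)/|BC| = (0.0790,-0.9969); ey = (0.9969,0.0790)
θ=170°: P = B + 1.06·ex + 2.95·ey = (-0.9147,-0.1290)

θ=146°: -0.67 0.56
θ=170°: -0.91 -0.13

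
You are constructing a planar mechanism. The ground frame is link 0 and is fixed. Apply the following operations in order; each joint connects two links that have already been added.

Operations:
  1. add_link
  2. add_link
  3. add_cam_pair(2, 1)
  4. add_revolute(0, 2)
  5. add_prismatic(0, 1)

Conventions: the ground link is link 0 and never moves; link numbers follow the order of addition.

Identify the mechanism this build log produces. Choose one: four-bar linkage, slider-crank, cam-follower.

links: 3 (incl. ground); joints: 1 revolute, 1 prismatic, 1 higher (cam) pair, forming one closed loop
3 links, revolute + prismatic + higher pair in one loop → cam-follower

cam-follower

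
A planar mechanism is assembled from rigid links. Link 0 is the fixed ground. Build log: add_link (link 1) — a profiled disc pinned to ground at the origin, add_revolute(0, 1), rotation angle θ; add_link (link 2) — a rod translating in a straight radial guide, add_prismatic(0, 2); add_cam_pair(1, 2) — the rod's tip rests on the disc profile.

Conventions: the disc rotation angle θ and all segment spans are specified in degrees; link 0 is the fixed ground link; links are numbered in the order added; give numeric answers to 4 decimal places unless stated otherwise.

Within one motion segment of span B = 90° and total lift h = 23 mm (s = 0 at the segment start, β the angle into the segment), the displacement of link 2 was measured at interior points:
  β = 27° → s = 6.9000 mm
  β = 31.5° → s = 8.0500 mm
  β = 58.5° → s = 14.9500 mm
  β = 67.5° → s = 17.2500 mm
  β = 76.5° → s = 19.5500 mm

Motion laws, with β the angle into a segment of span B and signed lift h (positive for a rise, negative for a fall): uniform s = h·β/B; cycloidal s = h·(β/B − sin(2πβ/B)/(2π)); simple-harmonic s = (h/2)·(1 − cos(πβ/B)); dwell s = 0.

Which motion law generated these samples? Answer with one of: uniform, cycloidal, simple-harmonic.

candidates at β/B = r: uniform s = h·r (linear in β); cycloidal s = h·(r − sin(2πr)/(2π)); simple-harmonic s = (h/2)(1 − cos(πr))
β=27°: printed 6.9000 | uniform 6.9000, cycloidal 3.4186, simple-harmonic 4.7405
β=31.5°: printed 8.0500 | uniform 8.0500, cycloidal 5.0885, simple-harmonic 6.2791
β=58.5°: printed 14.9500 | uniform 14.9500, cycloidal 17.9115, simple-harmonic 16.7209
β=67.5°: printed 17.2500 | uniform 17.2500, cycloidal 20.9106, simple-harmonic 19.6317
β=76.5°: printed 19.5500 | uniform 19.5500, cycloidal 22.5115, simple-harmonic 21.7466
only one law matches every sample → uniform

uniform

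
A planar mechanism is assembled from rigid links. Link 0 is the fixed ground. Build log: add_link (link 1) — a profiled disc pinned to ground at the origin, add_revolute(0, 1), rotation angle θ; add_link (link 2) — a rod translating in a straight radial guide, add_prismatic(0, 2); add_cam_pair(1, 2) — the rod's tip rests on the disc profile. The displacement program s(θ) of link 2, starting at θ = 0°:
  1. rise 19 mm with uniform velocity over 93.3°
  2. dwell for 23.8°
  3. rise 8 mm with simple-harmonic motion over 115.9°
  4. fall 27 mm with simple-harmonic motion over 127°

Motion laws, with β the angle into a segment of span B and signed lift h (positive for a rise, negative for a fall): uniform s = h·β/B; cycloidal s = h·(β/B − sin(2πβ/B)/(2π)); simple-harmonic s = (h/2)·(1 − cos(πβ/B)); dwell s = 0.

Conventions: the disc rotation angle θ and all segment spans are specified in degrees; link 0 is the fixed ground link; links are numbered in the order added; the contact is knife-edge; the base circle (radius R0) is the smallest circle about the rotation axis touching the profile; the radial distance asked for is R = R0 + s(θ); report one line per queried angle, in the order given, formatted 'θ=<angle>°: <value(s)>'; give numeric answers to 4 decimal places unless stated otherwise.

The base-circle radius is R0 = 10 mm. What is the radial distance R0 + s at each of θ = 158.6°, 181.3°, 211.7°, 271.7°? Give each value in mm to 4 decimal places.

seg 1 [0°–93.3°] uniform, h=19: full span → s += 19 → s = 19.0000
seg 2 [93.3°–117.1°] dwell: s stays 19.0000
seg 3 [117.1°–233°] simple-harmonic, h=8: θ=158.6° here. β=41.5, B=115.9. 8/2·(1 − cos(π·0.3581)) = 2.2749 → s = 21.2749
seg 3 [117.1°–233°] simple-harmonic, h=8: θ=181.3° here. β=64.2, B=115.9. 8/2·(1 − cos(π·0.5539)) = 4.6744 → s = 23.6744
seg 3 [117.1°–233°] simple-harmonic, h=8: θ=211.7° here. β=94.6, B=115.9. 8/2·(1 − cos(π·0.8162)) = 7.3516 → s = 26.3516
seg 3 [117.1°–233°] simple-harmonic, h=8: full span → s += 8 → s = 27.0000
seg 4 [233°–360°] simple-harmonic, h=-27: θ=271.7° here. β=38.7, B=127. -27/2·(1 − cos(π·0.3047)) = -5.7279 → s = 21.2721
θ=158.6°: R = R0 + s = 10 + 21.2749 = 31.2749
θ=181.3°: R = R0 + s = 10 + 23.6744 = 33.6744
θ=211.7°: R = R0 + s = 10 + 26.3516 = 36.3516
θ=271.7°: R = R0 + s = 10 + 21.2721 = 31.2721

θ=158.6°: 31.2749
θ=181.3°: 33.6744
θ=211.7°: 36.3516
θ=271.7°: 31.2721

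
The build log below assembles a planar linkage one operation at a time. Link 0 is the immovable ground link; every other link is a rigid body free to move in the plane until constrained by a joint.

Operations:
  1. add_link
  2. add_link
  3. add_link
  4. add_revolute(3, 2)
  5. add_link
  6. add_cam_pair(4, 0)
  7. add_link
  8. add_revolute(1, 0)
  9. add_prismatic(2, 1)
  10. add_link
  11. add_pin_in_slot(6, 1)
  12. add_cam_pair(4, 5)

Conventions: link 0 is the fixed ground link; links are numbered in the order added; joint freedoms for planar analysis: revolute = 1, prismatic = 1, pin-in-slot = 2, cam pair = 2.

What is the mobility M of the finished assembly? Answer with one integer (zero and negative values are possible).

link 0 = ground. State L|J1|J2 = 1|0|0
+link1  2|0|0
+link2  3|0|0
+link3  4|0|0
R(3,2) f=1→J1  4|1|0
+link4  5|1|0
C(4,0) f=2→J2  5|1|1
+link5  6|1|1
R(1,0) f=1→J1  6|2|1
P(2,1) f=1→J1  6|3|1
+link6  7|3|1
PS(6,1) f=2→J2  7|3|2
C(4,5) f=2→J2  7|3|3
M = 3(7−1)−2·3−3 = 18−6−3 = 9

M = 9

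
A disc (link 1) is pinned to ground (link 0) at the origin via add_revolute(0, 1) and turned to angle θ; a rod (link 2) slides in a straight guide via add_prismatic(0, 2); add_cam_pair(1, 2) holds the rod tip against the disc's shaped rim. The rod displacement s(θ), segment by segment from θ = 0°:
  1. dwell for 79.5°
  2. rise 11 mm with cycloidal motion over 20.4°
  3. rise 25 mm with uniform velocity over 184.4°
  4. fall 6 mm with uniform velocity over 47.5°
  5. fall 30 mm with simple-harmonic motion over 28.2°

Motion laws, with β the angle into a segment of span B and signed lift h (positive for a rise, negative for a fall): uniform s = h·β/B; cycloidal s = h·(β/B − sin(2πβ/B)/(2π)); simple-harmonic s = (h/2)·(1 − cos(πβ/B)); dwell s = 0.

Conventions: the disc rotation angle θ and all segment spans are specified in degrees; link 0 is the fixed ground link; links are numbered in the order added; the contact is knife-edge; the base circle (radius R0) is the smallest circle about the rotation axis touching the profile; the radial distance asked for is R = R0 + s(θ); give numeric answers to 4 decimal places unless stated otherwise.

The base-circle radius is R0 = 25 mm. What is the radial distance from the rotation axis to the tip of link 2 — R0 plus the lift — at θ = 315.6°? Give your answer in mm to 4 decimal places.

segment 1 (0° to 79.5°, dwell): s unchanged at 0.0000
segment 2 (79.5° to 99.9°, cycloidal, h = 11) is passed completely: s = 0.0000 + (11) = 11.0000
segment 3 (99.9° to 284.3°, uniform, h = 25) is passed completely: s = 11.0000 + (25) = 36.0000
θ = 315.6° falls in segment 4 (284.3° to 331.8°, uniform, h = -6): β = 315.6 − 284.3 = 31.3°, B = 47.5°; Δs = -6·31.3/47.5 = -3.9537; s = 36.0000 − 3.9537 = 32.0463
R = R0 + s = 25 + 32.0463 = 57.0463

57.0463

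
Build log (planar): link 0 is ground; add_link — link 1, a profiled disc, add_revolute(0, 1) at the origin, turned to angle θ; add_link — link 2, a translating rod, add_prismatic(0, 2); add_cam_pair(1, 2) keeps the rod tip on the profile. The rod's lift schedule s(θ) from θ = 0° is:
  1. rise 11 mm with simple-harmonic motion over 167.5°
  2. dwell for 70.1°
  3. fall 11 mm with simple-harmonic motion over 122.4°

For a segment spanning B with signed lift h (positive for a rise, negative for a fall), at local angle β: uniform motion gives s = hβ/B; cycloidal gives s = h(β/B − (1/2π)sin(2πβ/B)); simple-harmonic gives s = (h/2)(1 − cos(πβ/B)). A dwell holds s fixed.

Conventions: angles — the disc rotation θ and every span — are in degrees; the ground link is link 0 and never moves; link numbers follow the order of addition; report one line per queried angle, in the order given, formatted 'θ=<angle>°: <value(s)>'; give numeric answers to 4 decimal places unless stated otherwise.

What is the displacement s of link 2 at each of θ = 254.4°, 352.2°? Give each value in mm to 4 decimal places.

seg 1 [0°–167.5°] simple-harmonic, h=11: full span → s += 11 → s = 11.0000
seg 2 [167.5°–237.6°] dwell: s stays 11.0000
seg 3 [237.6°–360°] simple-harmonic, h=-11: θ=254.4° here. β=16.8, B=122.4. -11/2·(1 − cos(π·0.1373)) = -0.5034 → s = 10.4966
seg 3 [237.6°–360°] simple-harmonic, h=-11: θ=352.2° here. β=114.6, B=122.4. -11/2·(1 − cos(π·0.9363)) = -10.8901 → s = 0.1099

θ=254.4°: 10.4966
θ=352.2°: 0.1099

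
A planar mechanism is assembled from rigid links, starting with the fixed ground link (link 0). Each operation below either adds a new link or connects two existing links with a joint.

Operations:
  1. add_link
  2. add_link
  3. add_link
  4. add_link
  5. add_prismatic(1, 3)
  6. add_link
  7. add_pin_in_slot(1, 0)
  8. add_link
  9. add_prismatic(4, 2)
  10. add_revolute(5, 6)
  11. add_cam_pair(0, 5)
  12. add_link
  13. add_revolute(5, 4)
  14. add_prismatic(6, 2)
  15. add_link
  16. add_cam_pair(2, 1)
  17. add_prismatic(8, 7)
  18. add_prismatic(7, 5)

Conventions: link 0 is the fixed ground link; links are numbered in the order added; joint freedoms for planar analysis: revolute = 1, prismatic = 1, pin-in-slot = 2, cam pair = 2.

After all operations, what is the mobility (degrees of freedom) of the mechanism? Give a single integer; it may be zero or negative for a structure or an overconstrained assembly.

ground; <1,0,0>
#1 <2,0,0>
#2 <3,0,0>
#3 <4,0,0>
#4 <5,0,0>
P:1↔3 J1 <5,1,0>
#5 <6,1,0>
PS:1↔0 J2 <6,1,1>
#6 <7,1,1>
P:4↔2 J1 <7,2,1>
R:5↔6 J1 <7,3,1>
C:0↔5 J2 <7,3,2>
#7 <8,3,2>
R:5↔4 J1 <8,4,2>
P:6↔2 J1 <8,5,2>
#8 <9,5,2>
C:2↔1 J2 <9,5,3>
P:8↔7 J1 <9,6,3>
P:7↔5 J1 <9,7,3>
3×8 − 2×7 − 1×3 = 7

M = 7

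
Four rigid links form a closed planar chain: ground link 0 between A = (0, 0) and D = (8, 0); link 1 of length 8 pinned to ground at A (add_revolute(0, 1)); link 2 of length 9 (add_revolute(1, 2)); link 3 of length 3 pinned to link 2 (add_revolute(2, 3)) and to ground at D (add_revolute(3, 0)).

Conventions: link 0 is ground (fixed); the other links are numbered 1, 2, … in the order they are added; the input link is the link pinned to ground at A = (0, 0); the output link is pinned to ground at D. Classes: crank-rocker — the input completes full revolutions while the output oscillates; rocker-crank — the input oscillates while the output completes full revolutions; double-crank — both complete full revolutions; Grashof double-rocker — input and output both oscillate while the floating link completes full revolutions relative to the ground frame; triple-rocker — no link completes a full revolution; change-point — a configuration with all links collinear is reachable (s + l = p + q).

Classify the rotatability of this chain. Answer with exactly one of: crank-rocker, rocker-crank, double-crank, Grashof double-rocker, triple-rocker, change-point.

lengths: ground=8, input=8, coupler=9, output=3
sorted: s=3 (shortest), l=9 (longest), p+q=16
s + l = 12 vs p + q = 16
s + l < p + q (Grashof) with shortest = output link → rocker-crank

rocker-crank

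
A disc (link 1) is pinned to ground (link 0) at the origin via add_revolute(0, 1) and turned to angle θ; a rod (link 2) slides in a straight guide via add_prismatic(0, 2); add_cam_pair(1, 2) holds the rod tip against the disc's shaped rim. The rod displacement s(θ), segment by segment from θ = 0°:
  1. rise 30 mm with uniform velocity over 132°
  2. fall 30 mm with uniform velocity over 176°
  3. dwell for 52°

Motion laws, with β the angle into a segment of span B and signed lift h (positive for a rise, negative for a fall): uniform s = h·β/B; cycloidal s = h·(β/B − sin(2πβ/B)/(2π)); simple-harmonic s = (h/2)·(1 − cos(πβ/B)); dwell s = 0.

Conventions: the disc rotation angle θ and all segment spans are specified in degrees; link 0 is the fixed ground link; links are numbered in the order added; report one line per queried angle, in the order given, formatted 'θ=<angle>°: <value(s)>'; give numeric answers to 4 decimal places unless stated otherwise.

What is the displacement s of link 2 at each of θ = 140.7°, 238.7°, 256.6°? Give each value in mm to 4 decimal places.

segment 1 (0° to 132°, uniform, h = 30) is passed completely: s = 0.0000 + (30) = 30.0000
θ = 140.7° falls in segment 2 (132° to 308°, uniform, h = -30): β = 140.7 − 132 = 8.7°, B = 176°; Δs = -30·8.7/176 = -1.4830; s = 30.0000 − 1.4830 = 28.5170
θ = 238.7° falls in segment 2 (132° to 308°, uniform, h = -30): β = 238.7 − 132 = 106.7°, B = 176°; Δs = -30·106.7/176 = -18.1875; s = 30.0000 − 18.1875 = 11.8125
θ = 256.6° falls in segment 2 (132° to 308°, uniform, h = -30): β = 256.6 − 132 = 124.6°, B = 176°; Δs = -30·124.6/176 = -21.2386; s = 30.0000 − 21.2386 = 8.7614

θ=140.7°: 28.5170
θ=238.7°: 11.8125
θ=256.6°: 8.7614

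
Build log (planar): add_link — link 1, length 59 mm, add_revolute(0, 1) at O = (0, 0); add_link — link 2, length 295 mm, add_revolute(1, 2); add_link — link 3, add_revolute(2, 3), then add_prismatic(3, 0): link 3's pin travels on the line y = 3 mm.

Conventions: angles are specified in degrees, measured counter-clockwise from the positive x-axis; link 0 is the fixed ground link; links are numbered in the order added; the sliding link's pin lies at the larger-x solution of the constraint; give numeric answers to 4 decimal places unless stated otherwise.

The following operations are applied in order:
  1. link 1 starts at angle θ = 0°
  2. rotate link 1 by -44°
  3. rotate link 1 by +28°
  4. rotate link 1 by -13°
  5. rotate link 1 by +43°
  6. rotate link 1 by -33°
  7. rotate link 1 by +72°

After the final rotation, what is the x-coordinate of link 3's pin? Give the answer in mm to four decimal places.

geometry: r = 59 mm, L = 295 mm, e = 3 mm; θ starts at 0°
rotate link 1 by -44°: θ ← 0° -44° = -44°
rotate link 1 by +28°: θ ← -44° +28° = -16°
rotate link 1 by -13°: θ ← -16° -13° = -29°
rotate link 1 by +43°: θ ← -29° +43° = 14°
rotate link 1 by -33°: θ ← 14° -33° = -19°
rotate link 1 by +72°: θ ← -19° +72° = 53°
crank pin P = (r cos θ, r sin θ) = (35.507086, 47.119495)
h = r sin θ − e = 47.119495 − 3 = 44.119495
x = r cos θ + √(L² − h²) = 35.507086 + 291.682139 = 327.189225

327.1892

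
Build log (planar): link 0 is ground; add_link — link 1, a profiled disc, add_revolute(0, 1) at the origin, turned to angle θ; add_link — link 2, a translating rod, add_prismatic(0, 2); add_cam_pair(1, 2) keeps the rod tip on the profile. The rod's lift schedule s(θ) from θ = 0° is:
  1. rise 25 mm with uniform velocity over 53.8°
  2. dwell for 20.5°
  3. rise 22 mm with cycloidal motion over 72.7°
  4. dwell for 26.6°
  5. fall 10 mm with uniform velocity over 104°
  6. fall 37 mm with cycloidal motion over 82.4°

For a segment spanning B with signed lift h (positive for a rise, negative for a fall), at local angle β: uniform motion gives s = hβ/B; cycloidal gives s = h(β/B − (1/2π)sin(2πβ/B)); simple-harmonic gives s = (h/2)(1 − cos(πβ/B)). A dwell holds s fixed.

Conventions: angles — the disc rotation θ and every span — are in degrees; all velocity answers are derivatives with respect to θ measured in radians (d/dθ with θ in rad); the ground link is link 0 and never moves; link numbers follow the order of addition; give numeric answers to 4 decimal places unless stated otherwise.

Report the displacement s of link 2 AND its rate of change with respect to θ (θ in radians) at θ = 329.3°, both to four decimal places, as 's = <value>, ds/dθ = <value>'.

seg 1 [0°–53.8°] uniform, h=25: full span → s += 25 → s = 25.0000
seg 2 [53.8°–74.3°] dwell: s stays 25.0000
seg 3 [74.3°–147°] cycloidal, h=22: full span → s += 22 → s = 47.0000
seg 4 [147°–173.6°] dwell: s stays 47.0000
seg 5 [173.6°–277.6°] uniform, h=-10: full span → s += -10 → s = 37.0000
seg 6 [277.6°–360°] cycloidal, h=-37: θ=329.3° here. β=51.7, B=82.4. -37·(0.6274 − sin(2π·0.6274)/(2π)) = -27.4418 → s = 9.5582
velocity in seg [277.6°–360°] (cycloidal), θ in radians: β = 51.7° = 0.9023 rad, B = 82.4° = 1.4382 rad; ds/dθ = (h/B)(1 − cos(2πβ/B)) = ((-37)/1.4382)(1 − cos(2π·0.6274)) = -43.640003 mm/rad

s = 9.5582, ds/dθ = -43.6400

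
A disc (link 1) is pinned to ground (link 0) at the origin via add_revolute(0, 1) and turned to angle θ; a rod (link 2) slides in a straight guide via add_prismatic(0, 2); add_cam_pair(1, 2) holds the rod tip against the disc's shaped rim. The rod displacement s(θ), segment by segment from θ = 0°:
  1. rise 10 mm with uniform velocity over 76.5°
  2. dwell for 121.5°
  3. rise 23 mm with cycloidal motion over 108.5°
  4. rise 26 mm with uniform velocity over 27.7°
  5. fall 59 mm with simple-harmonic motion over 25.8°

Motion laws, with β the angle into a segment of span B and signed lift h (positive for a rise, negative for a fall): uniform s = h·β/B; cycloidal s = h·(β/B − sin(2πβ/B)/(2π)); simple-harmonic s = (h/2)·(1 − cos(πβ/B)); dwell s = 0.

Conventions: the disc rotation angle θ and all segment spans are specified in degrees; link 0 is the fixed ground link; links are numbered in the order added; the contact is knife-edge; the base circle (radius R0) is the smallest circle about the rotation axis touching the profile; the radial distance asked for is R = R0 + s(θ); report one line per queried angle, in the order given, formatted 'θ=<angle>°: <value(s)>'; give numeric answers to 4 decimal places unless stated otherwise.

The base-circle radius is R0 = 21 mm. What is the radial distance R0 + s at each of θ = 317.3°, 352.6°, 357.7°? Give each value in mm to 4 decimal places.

segment 1 (0° to 76.5°, uniform, h = 10) is passed completely: s = 0.0000 + (10) = 10.0000
segment 2 (76.5° to 198°, dwell): s unchanged at 10.0000
segment 3 (198° to 306.5°, cycloidal, h = 23) is passed completely: s = 10.0000 + (23) = 33.0000
θ = 317.3° falls in segment 4 (306.5° to 334.2°, uniform, h = 26): β = 317.3 − 306.5 = 10.8°, B = 27.7°; Δs = 26·10.8/27.7 = 10.1372; s = 33.0000 + 10.1372 = 43.1372
segment 4 (306.5° to 334.2°, uniform, h = 26) is passed completely: s = 33.0000 + (26) = 59.0000
θ = 352.6° falls in segment 5 (334.2° to 360°, simple-harmonic, h = -59): β = 352.6 − 334.2 = 18.4°, B = 25.8°; Δs = -59/2·(1 − cos(π·0.7132)) = -47.8126; s = 59.0000 − 47.8126 = 11.1874
θ = 357.7° falls in segment 5 (334.2° to 360°, simple-harmonic, h = -59): β = 357.7 − 334.2 = 23.5°, B = 25.8°; Δs = -59/2·(1 − cos(π·0.9109)) = -57.8506; s = 59.0000 − 57.8506 = 1.1494
θ=317.3°: R = R0 + s = 21 + 43.1372 = 64.1372
θ=352.6°: R = R0 + s = 21 + 11.1874 = 32.1874
θ=357.7°: R = R0 + s = 21 + 1.1494 = 22.1494

θ=317.3°: 64.1372
θ=352.6°: 32.1874
θ=357.7°: 22.1494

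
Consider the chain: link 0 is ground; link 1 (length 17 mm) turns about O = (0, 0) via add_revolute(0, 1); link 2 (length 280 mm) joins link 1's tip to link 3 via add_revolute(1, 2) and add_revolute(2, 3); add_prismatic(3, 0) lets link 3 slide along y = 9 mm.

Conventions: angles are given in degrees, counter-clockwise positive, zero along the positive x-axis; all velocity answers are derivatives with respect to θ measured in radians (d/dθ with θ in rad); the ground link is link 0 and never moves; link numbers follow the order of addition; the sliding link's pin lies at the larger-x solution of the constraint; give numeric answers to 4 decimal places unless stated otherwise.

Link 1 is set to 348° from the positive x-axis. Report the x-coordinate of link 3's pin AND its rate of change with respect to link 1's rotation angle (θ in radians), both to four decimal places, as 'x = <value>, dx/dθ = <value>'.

geometry: r = 17 mm, L = 280 mm, e = 9 mm
crank pin P = (r cos θ, r sin θ) = (16.628509, -3.534499)
h = r sin θ − e = -3.534499 − 9 = -12.534499
x = r cos θ + √(L² − h²) = 16.628509 + 279.719299 = 296.347808
dx/dθ = −r sin θ − h·r cos θ/√(L² − h²) (θ in radians; h = -12.534499) = 4.279639

x = 296.3478, dx/dθ = 4.2796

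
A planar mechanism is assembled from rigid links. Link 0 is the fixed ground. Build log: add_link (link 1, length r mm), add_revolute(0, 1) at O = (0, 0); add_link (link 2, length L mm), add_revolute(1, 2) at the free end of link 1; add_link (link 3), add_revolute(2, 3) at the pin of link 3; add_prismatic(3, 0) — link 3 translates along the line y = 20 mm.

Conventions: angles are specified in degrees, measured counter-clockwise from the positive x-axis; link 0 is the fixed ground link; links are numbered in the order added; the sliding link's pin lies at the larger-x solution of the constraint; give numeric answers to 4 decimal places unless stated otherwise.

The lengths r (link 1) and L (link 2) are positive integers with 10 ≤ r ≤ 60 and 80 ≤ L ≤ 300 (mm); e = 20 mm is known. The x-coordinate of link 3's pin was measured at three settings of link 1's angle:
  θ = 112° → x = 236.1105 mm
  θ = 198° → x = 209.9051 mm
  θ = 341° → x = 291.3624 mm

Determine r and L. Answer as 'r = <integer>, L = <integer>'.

constraint per measurement: (x − r cos θ)² + (r sin θ − e)² = L²
subtracting the θ₁ and θ₂ equations cancels the r² and L² terms:
r = (x₁² − x₂²) / (2[(x₁cos θ₁ + e sin θ₁) − (x₂cos θ₂ + e sin θ₂)]) = 43.0000 → r = 43
L² = (x₁ − r cos θ₁)² + (r sin θ₁ − e)² = 64008.9873 → L = 253.0000 → L = 253
check at θ₃=341°: x = 291.3624 (printed 291.3624) ✓

r = 43, L = 253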